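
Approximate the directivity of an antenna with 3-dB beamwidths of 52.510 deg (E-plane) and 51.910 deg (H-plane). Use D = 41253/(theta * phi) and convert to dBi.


D_linear = 41253 / (52.510 * 51.910) = 15.13431
D_dBi = 10 * log10(15.13431) = 11.80 dBi

11.80 dBi


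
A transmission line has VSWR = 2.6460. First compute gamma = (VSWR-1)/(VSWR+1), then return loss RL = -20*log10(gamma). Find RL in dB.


gamma = (2.6460 - 1) / (2.6460 + 1) = 0.4514536
RL = -20 * log10(0.4514536) = 6.908 dB

6.908 dB


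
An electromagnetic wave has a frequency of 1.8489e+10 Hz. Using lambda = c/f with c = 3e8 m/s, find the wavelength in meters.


lambda = c / f = 3.0000e+08 / 1.8489e+10 = 0.01623 m

0.01623 m


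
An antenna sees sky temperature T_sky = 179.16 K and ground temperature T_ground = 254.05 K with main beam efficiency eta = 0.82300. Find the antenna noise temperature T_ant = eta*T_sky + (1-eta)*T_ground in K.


T_ant = 0.82300 * 179.16 + (1 - 0.82300) * 254.05 = 192.4 K

192.4 K


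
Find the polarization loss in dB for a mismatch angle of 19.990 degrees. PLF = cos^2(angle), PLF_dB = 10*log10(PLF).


PLF_linear = cos^2(19.990 deg) = 0.8831344
PLF_dB = 10 * log10(0.8831344) = -0.5397 dB

-0.5397 dB


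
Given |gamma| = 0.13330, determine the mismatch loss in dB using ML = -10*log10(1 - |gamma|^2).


ML = -10 * log10(1 - 0.13330^2) = -10 * log10(0.98223111) = 0.07786 dB

0.07786 dB


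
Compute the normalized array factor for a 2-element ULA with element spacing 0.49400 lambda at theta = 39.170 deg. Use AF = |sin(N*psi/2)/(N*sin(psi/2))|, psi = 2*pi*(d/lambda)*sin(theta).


psi = 2*pi*0.49400*sin(39.170 deg) = 1.960492 rad
AF = |sin(2*1.960492/2) / (2*sin(1.960492/2))| = 0.5568

0.5568


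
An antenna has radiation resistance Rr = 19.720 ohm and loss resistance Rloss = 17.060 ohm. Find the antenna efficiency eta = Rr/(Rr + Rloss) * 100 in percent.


eta = 19.720 / (19.720 + 17.060) * 100 = 53.62%

53.62%


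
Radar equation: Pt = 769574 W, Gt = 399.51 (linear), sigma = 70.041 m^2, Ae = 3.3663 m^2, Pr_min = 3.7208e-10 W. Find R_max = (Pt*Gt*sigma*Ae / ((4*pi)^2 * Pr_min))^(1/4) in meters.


R^4 = 769574*399.51*70.041*3.3663 / ((4*pi)^2 * 3.7208e-10) = 1.233750e+18
R_max = 1.233750e+18^0.25 = 33328 m

33328 m


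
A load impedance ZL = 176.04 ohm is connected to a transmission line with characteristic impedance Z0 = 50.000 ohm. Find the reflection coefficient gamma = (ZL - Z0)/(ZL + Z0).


gamma = (176.04 - 50.000) / (176.04 + 50.000) = 0.5576

0.5576


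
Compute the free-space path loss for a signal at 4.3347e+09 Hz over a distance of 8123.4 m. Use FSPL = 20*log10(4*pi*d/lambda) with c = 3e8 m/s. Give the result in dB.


lambda = c / f = 3.0000e+08 / 4.3347e+09 = 0.06920894 m
FSPL = 20 * log10(4*pi*8123.4/0.06920894) = 123.4 dB

123.4 dB


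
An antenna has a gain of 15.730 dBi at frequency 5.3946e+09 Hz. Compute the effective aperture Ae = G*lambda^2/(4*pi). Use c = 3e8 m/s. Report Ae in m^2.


lambda = c / f = 3.0000e+08 / 5.3946e+09 = 0.05561117 m
G_linear = 10^(15.730/10) = 37.41106
Ae = G_linear * lambda^2 / (4*pi) = 37.41106 * 0.05561117^2 / (4*pi) = 9.207e-03 m^2

9.207e-03 m^2


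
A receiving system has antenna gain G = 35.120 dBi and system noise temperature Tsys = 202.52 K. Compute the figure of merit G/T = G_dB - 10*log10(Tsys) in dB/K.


G/T = 35.120 - 10*log10(202.52) = 35.120 - 23.06468 = 12.06 dB/K

12.06 dB/K


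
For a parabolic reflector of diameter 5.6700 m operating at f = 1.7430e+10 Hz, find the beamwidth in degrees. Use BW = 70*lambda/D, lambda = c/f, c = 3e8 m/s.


lambda = c / f = 3.0000e+08 / 1.7430e+10 = 0.01721170 m
BW = 70 * 0.01721170 / 5.6700 = 0.2125 deg

0.2125 deg


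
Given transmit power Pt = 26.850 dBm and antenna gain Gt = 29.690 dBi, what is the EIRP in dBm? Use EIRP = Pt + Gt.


EIRP = Pt + Gt = 26.850 + 29.690 = 56.54 dBm

56.54 dBm


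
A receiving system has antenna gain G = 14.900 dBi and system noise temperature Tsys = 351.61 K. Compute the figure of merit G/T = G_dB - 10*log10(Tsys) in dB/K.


G/T = 14.900 - 10*log10(351.61) = 14.900 - 25.46061 = -10.56 dB/K

-10.56 dB/K


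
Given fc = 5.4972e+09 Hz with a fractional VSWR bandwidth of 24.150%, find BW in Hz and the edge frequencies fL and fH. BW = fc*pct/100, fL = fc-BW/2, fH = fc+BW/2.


BW = 5.4972e+09 * 24.150/100 = 1.327574e+09 Hz
fL = 5.4972e+09 - 1.327574e+09/2 = 4.833e+09 Hz
fH = 5.4972e+09 + 1.327574e+09/2 = 6.161e+09 Hz

BW=1.328e+09 Hz, fL=4.833e+09 Hz, fH=6.161e+09 Hz


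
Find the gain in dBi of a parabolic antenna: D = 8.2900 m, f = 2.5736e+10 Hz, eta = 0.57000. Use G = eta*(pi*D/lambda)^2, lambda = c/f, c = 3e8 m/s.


lambda = c / f = 3.0000e+08 / 2.5736e+10 = 0.01165682 m
G_linear = 0.57000 * (pi * 8.2900 / 0.01165682)^2 = 2.845270e+06
G_dBi = 10 * log10(2.845270e+06) = 64.54 dBi

64.54 dBi


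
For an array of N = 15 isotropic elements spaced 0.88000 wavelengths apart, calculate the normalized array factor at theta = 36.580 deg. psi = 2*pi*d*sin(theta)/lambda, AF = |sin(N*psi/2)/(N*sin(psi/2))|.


psi = 2*pi*0.88000*sin(36.580 deg) = 3.295099 rad
AF = |sin(15*3.295099/2) / (15*sin(3.295099/2))| = 0.02723

0.02723


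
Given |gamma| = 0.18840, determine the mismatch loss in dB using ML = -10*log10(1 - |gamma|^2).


ML = -10 * log10(1 - 0.18840^2) = -10 * log10(0.96450544) = 0.1570 dB

0.1570 dB


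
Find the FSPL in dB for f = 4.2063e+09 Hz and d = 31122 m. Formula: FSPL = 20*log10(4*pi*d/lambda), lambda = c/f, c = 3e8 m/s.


lambda = c / f = 3.0000e+08 / 4.2063e+09 = 0.07132159 m
FSPL = 20 * log10(4*pi*31122/0.07132159) = 134.8 dB

134.8 dB


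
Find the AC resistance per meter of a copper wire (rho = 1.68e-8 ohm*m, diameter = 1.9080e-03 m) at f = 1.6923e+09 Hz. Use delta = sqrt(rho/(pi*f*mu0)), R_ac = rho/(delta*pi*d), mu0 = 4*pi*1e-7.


delta = sqrt(1.68e-8 / (pi * 1.6923e+09 * 4*pi*1e-7)) = 1.585755e-06 m
R_ac = 1.68e-8 / (1.585755e-06 * pi * 1.9080e-03) = 1.767 ohm/m

1.767 ohm/m


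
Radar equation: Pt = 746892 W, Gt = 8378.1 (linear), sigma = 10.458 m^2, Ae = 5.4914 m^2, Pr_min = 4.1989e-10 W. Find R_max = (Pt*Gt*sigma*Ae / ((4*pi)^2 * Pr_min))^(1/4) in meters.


R^4 = 746892*8378.1*10.458*5.4914 / ((4*pi)^2 * 4.1989e-10) = 5.419757e+18
R_max = 5.419757e+18^0.25 = 48250 m

48250 m


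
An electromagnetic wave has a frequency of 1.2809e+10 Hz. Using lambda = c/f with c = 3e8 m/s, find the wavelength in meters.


lambda = c / f = 3.0000e+08 / 1.2809e+10 = 0.02342 m

0.02342 m


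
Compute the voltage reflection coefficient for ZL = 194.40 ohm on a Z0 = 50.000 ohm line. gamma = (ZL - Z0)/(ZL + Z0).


gamma = (194.40 - 50.000) / (194.40 + 50.000) = 0.5908

0.5908


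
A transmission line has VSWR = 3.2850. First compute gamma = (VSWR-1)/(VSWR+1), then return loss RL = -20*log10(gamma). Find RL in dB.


gamma = (3.2850 - 1) / (3.2850 + 1) = 0.5332555
RL = -20 * log10(0.5332555) = 5.461 dB

5.461 dB


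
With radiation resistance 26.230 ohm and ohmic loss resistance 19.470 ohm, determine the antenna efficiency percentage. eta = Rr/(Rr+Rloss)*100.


eta = 26.230 / (26.230 + 19.470) * 100 = 57.40%

57.40%


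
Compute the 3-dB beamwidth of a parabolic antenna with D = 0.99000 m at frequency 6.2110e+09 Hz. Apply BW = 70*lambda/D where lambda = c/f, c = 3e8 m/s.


lambda = c / f = 3.0000e+08 / 6.2110e+09 = 0.04830140 m
BW = 70 * 0.04830140 / 0.99000 = 3.415 deg

3.415 deg


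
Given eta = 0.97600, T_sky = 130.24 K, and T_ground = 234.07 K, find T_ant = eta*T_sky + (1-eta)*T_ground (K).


T_ant = 0.97600 * 130.24 + (1 - 0.97600) * 234.07 = 132.7 K

132.7 K


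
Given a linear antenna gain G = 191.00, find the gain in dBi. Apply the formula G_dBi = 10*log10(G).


G_dBi = 10 * log10(191.00) = 22.81 dBi

22.81 dBi


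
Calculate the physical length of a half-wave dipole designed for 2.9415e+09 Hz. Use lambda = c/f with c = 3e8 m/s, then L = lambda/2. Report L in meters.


lambda = c / f = 3.0000e+08 / 2.9415e+09 = 0.1019888 m
L = lambda / 2 = 0.1019888 / 2 = 0.05099 m

0.05099 m


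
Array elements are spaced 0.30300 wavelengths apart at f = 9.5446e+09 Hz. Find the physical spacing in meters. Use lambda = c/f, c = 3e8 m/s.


lambda = c / f = 3.0000e+08 / 9.5446e+09 = 0.03143139 m
d = 0.30300 * 0.03143139 = 9.524e-03 m

9.524e-03 m


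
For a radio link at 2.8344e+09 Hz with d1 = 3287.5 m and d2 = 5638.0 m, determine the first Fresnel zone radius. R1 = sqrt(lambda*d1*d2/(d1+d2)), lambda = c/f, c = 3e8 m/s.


lambda = c / f = 3.0000e+08 / 2.8344e+09 = 0.1058425 m
R1 = sqrt(0.1058425 * 3287.5 * 5638.0 / (3287.5 + 5638.0)) = 14.83 m

14.83 m


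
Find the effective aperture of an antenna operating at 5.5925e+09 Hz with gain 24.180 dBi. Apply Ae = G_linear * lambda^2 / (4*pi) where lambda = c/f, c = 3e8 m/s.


lambda = c / f = 3.0000e+08 / 5.5925e+09 = 0.05364327 m
G_linear = 10^(24.180/10) = 261.8183
Ae = G_linear * lambda^2 / (4*pi) = 261.8183 * 0.05364327^2 / (4*pi) = 0.05995 m^2

0.05995 m^2


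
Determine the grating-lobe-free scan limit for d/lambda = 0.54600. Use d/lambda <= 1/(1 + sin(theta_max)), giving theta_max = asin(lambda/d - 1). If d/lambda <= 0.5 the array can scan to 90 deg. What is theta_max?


lambda/d - 1 = 1/0.54600 - 1 = 0.8315018
theta_max = asin(0.8315018) = 56.25 deg

56.25 deg


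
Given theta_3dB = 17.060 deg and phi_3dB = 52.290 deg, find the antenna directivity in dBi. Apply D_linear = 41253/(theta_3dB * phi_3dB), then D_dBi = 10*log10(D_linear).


D_linear = 41253 / (17.060 * 52.290) = 46.24426
D_dBi = 10 * log10(46.24426) = 16.65 dBi

16.65 dBi


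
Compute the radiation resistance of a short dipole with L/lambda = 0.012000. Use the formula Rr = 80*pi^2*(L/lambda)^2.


Rr = 80 * pi^2 * (0.012000)^2 = 80 * 9.869604 * 1.440000e-04 = 0.1137 ohm

0.1137 ohm


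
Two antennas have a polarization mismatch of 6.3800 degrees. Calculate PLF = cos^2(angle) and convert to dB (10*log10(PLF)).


PLF_linear = cos^2(6.3800 deg) = 0.9876519
PLF_dB = 10 * log10(0.9876519) = -0.05396 dB

-0.05396 dB


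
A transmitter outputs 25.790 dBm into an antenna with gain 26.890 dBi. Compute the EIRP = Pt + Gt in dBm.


EIRP = Pt + Gt = 25.790 + 26.890 = 52.68 dBm

52.68 dBm


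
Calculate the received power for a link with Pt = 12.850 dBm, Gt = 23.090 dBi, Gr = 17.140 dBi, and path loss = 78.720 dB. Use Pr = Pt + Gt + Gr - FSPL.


Pr = 12.850 + 23.090 + 17.140 - 78.720 = -25.64 dBm

-25.64 dBm


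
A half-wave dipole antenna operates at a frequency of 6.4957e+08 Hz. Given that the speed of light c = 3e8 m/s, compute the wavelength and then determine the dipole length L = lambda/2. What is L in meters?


lambda = c / f = 3.0000e+08 / 6.4957e+08 = 0.4618440 m
L = lambda / 2 = 0.4618440 / 2 = 0.2309 m

0.2309 m


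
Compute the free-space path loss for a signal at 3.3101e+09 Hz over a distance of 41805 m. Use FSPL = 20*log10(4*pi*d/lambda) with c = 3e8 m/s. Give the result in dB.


lambda = c / f = 3.0000e+08 / 3.3101e+09 = 0.09063170 m
FSPL = 20 * log10(4*pi*41805/0.09063170) = 135.3 dB

135.3 dB


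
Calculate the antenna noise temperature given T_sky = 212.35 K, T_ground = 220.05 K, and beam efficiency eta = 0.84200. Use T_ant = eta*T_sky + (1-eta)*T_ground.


T_ant = 0.84200 * 212.35 + (1 - 0.84200) * 220.05 = 213.6 K

213.6 K


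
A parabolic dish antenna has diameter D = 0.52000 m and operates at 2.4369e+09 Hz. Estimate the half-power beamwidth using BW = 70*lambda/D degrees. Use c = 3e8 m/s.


lambda = c / f = 3.0000e+08 / 2.4369e+09 = 0.1231072 m
BW = 70 * 0.1231072 / 0.52000 = 16.57 deg

16.57 deg


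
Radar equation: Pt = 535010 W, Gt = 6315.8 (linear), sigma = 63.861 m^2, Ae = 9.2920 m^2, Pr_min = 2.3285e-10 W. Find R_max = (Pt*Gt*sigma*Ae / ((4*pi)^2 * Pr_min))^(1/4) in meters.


R^4 = 535010*6315.8*63.861*9.2920 / ((4*pi)^2 * 2.3285e-10) = 5.453047e+19
R_max = 5.453047e+19^0.25 = 85933 m

85933 m


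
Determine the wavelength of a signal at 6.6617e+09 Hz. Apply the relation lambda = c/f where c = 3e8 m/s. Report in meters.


lambda = c / f = 3.0000e+08 / 6.6617e+09 = 0.04503 m

0.04503 m


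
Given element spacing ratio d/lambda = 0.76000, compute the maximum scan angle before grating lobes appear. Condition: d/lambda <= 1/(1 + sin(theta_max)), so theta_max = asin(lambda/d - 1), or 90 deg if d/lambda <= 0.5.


lambda/d - 1 = 1/0.76000 - 1 = 0.3157895
theta_max = asin(0.3157895) = 18.41 deg

18.41 deg


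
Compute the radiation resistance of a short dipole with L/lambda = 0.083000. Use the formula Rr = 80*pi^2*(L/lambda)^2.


Rr = 80 * pi^2 * (0.083000)^2 = 80 * 9.869604 * 6.889000e-03 = 5.439 ohm

5.439 ohm


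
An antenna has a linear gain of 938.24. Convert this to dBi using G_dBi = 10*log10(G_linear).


G_dBi = 10 * log10(938.24) = 29.72 dBi

29.72 dBi


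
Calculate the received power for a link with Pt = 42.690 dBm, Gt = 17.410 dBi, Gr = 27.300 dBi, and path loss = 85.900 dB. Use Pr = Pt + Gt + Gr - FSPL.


Pr = 42.690 + 17.410 + 27.300 - 85.900 = 1.50 dBm

1.50 dBm


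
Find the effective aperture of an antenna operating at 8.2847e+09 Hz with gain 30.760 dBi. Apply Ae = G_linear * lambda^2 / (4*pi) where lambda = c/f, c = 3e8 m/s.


lambda = c / f = 3.0000e+08 / 8.2847e+09 = 0.03621133 m
G_linear = 10^(30.760/10) = 1191.242
Ae = G_linear * lambda^2 / (4*pi) = 1191.242 * 0.03621133^2 / (4*pi) = 0.1243 m^2

0.1243 m^2


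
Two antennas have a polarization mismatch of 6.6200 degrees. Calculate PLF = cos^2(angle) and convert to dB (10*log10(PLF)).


PLF_linear = cos^2(6.6200 deg) = 0.9867096
PLF_dB = 10 * log10(0.9867096) = -0.05811 dB

-0.05811 dB


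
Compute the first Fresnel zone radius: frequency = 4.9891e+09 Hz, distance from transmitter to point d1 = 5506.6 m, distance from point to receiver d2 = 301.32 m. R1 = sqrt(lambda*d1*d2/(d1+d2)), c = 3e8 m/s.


lambda = c / f = 3.0000e+08 / 4.9891e+09 = 0.06013109 m
R1 = sqrt(0.06013109 * 5506.6 * 301.32 / (5506.6 + 301.32)) = 4.145 m

4.145 m


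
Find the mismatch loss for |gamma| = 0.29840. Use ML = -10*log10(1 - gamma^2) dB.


ML = -10 * log10(1 - 0.29840^2) = -10 * log10(0.91095744) = 0.4050 dB

0.4050 dB


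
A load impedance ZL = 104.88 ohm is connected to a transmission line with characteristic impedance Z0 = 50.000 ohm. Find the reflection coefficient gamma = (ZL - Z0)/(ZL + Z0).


gamma = (104.88 - 50.000) / (104.88 + 50.000) = 0.3543

0.3543


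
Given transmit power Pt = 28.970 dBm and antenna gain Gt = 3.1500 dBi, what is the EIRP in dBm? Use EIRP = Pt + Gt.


EIRP = Pt + Gt = 28.970 + 3.1500 = 32.12 dBm

32.12 dBm


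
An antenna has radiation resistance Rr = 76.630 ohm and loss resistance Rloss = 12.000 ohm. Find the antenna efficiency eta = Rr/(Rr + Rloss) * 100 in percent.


eta = 76.630 / (76.630 + 12.000) * 100 = 86.46%

86.46%


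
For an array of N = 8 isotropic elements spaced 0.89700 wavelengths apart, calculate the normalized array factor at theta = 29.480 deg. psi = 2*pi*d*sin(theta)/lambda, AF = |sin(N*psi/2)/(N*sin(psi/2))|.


psi = 2*pi*0.89700*sin(29.480 deg) = 2.773595 rad
AF = |sin(8*2.773595/2) / (8*sin(2.773595/2))| = 0.1265

0.1265


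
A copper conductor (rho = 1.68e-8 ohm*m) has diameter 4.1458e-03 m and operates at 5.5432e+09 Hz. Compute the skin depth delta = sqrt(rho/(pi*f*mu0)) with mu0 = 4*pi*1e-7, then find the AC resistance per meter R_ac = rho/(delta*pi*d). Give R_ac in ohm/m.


delta = sqrt(1.68e-8 / (pi * 5.5432e+09 * 4*pi*1e-7)) = 8.761823e-07 m
R_ac = 1.68e-8 / (8.761823e-07 * pi * 4.1458e-03) = 1.472 ohm/m

1.472 ohm/m


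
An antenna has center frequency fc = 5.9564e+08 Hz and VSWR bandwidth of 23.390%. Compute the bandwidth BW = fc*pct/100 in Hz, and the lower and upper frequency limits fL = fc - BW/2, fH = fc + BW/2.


BW = 5.9564e+08 * 23.390/100 = 1.393202e+08 Hz
fL = 5.9564e+08 - 1.393202e+08/2 = 5.260e+08 Hz
fH = 5.9564e+08 + 1.393202e+08/2 = 6.653e+08 Hz

BW=1.393e+08 Hz, fL=5.260e+08 Hz, fH=6.653e+08 Hz


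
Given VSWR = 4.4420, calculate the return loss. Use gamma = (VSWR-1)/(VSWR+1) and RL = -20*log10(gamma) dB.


gamma = (4.4420 - 1) / (4.4420 + 1) = 0.6324881
RL = -20 * log10(0.6324881) = 3.979 dB

3.979 dB


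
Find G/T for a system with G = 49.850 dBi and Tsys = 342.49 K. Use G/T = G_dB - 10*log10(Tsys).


G/T = 49.850 - 10*log10(342.49) = 49.850 - 25.34648 = 24.50 dB/K

24.50 dB/K


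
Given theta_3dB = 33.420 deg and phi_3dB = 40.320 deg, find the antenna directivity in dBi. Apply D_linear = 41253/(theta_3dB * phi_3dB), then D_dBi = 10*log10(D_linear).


D_linear = 41253 / (33.420 * 40.320) = 30.61460
D_dBi = 10 * log10(30.61460) = 14.86 dBi

14.86 dBi


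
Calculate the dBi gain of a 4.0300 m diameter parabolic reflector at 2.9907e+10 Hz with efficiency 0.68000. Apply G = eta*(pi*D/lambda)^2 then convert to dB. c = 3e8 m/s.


lambda = c / f = 3.0000e+08 / 2.9907e+10 = 0.01003110 m
G_linear = 0.68000 * (pi * 4.0300 / 0.01003110)^2 = 1.083232e+06
G_dBi = 10 * log10(1.083232e+06) = 60.35 dBi

60.35 dBi


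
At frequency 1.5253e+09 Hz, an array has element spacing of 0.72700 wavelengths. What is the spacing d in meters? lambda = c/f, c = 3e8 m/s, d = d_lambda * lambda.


lambda = c / f = 3.0000e+08 / 1.5253e+09 = 0.1966826 m
d = 0.72700 * 0.1966826 = 0.1430 m

0.1430 m


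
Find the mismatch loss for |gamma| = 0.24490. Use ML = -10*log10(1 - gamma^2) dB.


ML = -10 * log10(1 - 0.24490^2) = -10 * log10(0.94002399) = 0.2686 dB

0.2686 dB


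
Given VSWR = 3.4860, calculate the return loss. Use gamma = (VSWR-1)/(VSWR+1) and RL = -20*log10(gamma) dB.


gamma = (3.4860 - 1) / (3.4860 + 1) = 0.5541685
RL = -20 * log10(0.5541685) = 5.127 dB

5.127 dB


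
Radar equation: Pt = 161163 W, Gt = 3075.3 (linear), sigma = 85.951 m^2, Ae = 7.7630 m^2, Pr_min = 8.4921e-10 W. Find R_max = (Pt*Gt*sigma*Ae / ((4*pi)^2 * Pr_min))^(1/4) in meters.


R^4 = 161163*3075.3*85.951*7.7630 / ((4*pi)^2 * 8.4921e-10) = 2.466031e+18
R_max = 2.466031e+18^0.25 = 39628 m

39628 m


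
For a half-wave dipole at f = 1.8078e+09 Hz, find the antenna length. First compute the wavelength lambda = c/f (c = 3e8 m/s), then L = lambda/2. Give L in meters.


lambda = c / f = 3.0000e+08 / 1.8078e+09 = 0.1659476 m
L = lambda / 2 = 0.1659476 / 2 = 0.08297 m

0.08297 m


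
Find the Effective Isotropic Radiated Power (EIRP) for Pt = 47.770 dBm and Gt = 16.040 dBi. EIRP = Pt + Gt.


EIRP = Pt + Gt = 47.770 + 16.040 = 63.81 dBm

63.81 dBm


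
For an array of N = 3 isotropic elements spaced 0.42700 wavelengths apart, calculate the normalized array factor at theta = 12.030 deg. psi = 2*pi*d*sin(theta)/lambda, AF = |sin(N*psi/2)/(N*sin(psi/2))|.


psi = 2*pi*0.42700*sin(12.030 deg) = 0.5591845 rad
AF = |sin(3*0.5591845/2) / (3*sin(0.5591845/2))| = 0.8985

0.8985


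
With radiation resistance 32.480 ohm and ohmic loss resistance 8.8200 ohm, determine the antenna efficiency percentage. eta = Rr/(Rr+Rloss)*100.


eta = 32.480 / (32.480 + 8.8200) * 100 = 78.64%

78.64%


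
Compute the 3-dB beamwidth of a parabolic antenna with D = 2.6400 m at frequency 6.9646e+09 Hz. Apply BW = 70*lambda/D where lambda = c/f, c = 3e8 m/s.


lambda = c / f = 3.0000e+08 / 6.9646e+09 = 0.04307498 m
BW = 70 * 0.04307498 / 2.6400 = 1.142 deg

1.142 deg


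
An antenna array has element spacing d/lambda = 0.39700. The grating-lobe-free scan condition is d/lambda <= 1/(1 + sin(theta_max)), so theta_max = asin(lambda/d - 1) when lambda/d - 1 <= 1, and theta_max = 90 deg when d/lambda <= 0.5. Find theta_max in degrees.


lambda/d - 1 = 1/0.39700 - 1 = 1.518892 >= 1
d/lambda <= 0.5, so the array can scan to endfire without grating lobes: theta_max = 90 deg

90 deg


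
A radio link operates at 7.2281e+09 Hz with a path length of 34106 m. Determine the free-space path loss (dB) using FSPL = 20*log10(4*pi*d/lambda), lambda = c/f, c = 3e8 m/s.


lambda = c / f = 3.0000e+08 / 7.2281e+09 = 0.04150468 m
FSPL = 20 * log10(4*pi*34106/0.04150468) = 140.3 dB

140.3 dB


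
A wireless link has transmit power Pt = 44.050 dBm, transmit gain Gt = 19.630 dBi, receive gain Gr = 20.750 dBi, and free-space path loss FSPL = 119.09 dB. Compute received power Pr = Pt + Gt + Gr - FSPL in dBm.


Pr = 44.050 + 19.630 + 20.750 - 119.09 = -34.66 dBm

-34.66 dBm


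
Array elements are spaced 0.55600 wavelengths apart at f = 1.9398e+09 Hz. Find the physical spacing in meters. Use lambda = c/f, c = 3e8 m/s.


lambda = c / f = 3.0000e+08 / 1.9398e+09 = 0.1546551 m
d = 0.55600 * 0.1546551 = 0.08599 m

0.08599 m


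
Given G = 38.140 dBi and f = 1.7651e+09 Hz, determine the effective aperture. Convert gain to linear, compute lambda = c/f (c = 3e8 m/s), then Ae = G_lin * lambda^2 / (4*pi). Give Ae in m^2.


lambda = c / f = 3.0000e+08 / 1.7651e+09 = 0.1699620 m
G_linear = 10^(38.140/10) = 6516.284
Ae = G_linear * lambda^2 / (4*pi) = 6516.284 * 0.1699620^2 / (4*pi) = 14.98 m^2

14.98 m^2


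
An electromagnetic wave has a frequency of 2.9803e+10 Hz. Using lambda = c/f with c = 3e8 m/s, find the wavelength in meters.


lambda = c / f = 3.0000e+08 / 2.9803e+10 = 0.01007 m

0.01007 m


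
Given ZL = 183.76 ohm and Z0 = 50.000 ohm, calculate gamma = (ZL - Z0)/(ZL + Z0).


gamma = (183.76 - 50.000) / (183.76 + 50.000) = 0.5722

0.5722


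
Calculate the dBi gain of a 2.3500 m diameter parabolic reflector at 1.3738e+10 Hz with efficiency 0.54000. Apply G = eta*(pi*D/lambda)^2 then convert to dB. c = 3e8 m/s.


lambda = c / f = 3.0000e+08 / 1.3738e+10 = 0.02183724 m
G_linear = 0.54000 * (pi * 2.3500 / 0.02183724)^2 = 61721.11
G_dBi = 10 * log10(61721.11) = 47.90 dBi

47.90 dBi


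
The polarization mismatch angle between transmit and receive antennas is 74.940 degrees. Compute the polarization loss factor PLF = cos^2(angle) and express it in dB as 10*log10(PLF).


PLF_linear = cos^2(74.940 deg) = 0.06751185
PLF_dB = 10 * log10(0.06751185) = -11.71 dB

-11.71 dB


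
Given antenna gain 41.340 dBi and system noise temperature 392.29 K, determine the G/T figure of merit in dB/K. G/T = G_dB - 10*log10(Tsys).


G/T = 41.340 - 10*log10(392.29) = 41.340 - 25.93607 = 15.40 dB/K

15.40 dB/K


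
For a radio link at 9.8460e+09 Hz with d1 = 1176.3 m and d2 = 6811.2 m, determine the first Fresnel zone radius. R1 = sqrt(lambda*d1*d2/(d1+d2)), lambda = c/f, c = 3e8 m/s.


lambda = c / f = 3.0000e+08 / 9.8460e+09 = 0.03046923 m
R1 = sqrt(0.03046923 * 1176.3 * 6811.2 / (1176.3 + 6811.2)) = 5.528 m

5.528 m


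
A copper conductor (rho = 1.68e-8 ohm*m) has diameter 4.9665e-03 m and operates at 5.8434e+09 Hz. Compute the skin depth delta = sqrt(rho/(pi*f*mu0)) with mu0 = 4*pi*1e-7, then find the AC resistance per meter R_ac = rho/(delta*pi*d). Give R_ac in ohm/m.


delta = sqrt(1.68e-8 / (pi * 5.8434e+09 * 4*pi*1e-7)) = 8.533790e-07 m
R_ac = 1.68e-8 / (8.533790e-07 * pi * 4.9665e-03) = 1.262 ohm/m

1.262 ohm/m


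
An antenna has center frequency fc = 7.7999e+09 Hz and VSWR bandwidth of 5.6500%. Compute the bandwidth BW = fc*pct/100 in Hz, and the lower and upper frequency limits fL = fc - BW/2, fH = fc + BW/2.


BW = 7.7999e+09 * 5.6500/100 = 4.406944e+08 Hz
fL = 7.7999e+09 - 4.406944e+08/2 = 7.580e+09 Hz
fH = 7.7999e+09 + 4.406944e+08/2 = 8.020e+09 Hz

BW=4.407e+08 Hz, fL=7.580e+09 Hz, fH=8.020e+09 Hz


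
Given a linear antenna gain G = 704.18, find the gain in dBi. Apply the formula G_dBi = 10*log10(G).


G_dBi = 10 * log10(704.18) = 28.48 dBi

28.48 dBi


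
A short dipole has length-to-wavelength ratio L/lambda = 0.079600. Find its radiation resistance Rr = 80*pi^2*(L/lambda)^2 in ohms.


Rr = 80 * pi^2 * (0.079600)^2 = 80 * 9.869604 * 6.336160e-03 = 5.003 ohm

5.003 ohm


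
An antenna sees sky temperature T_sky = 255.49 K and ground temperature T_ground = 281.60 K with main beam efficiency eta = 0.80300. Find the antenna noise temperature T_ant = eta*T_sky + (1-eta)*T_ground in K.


T_ant = 0.80300 * 255.49 + (1 - 0.80300) * 281.60 = 260.6 K

260.6 K


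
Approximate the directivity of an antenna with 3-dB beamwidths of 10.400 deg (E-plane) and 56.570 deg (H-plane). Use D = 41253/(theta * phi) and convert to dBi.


D_linear = 41253 / (10.400 * 56.570) = 70.11905
D_dBi = 10 * log10(70.11905) = 18.46 dBi

18.46 dBi


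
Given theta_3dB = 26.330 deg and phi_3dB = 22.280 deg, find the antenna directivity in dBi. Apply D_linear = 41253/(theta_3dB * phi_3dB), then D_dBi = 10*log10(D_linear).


D_linear = 41253 / (26.330 * 22.280) = 70.32172
D_dBi = 10 * log10(70.32172) = 18.47 dBi

18.47 dBi


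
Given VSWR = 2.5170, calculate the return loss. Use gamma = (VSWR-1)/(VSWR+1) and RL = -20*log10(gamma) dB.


gamma = (2.5170 - 1) / (2.5170 + 1) = 0.4313335
RL = -20 * log10(0.4313335) = 7.304 dB

7.304 dB


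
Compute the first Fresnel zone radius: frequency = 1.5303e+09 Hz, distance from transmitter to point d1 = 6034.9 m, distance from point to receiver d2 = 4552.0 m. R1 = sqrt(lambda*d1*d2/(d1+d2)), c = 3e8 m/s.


lambda = c / f = 3.0000e+08 / 1.5303e+09 = 0.1960400 m
R1 = sqrt(0.1960400 * 6034.9 * 4552.0 / (6034.9 + 4552.0)) = 22.55 m

22.55 m


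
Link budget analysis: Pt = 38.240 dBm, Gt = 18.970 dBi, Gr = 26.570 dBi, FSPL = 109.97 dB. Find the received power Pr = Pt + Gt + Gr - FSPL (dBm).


Pr = 38.240 + 18.970 + 26.570 - 109.97 = -26.19 dBm

-26.19 dBm


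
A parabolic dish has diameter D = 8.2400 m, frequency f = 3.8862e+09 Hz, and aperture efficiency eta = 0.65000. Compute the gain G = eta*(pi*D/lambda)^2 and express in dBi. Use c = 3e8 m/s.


lambda = c / f = 3.0000e+08 / 3.8862e+09 = 0.07719623 m
G_linear = 0.65000 * (pi * 8.2400 / 0.07719623)^2 = 73092.93
G_dBi = 10 * log10(73092.93) = 48.64 dBi

48.64 dBi


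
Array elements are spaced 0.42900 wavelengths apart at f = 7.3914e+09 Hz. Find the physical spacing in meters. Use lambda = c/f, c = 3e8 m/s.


lambda = c / f = 3.0000e+08 / 7.3914e+09 = 0.04058771 m
d = 0.42900 * 0.04058771 = 0.01741 m

0.01741 m


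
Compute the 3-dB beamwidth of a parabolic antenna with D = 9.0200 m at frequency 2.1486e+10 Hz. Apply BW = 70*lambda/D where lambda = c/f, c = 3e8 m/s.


lambda = c / f = 3.0000e+08 / 2.1486e+10 = 0.01396258 m
BW = 70 * 0.01396258 / 9.0200 = 0.1084 deg

0.1084 deg


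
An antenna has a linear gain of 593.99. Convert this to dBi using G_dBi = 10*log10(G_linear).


G_dBi = 10 * log10(593.99) = 27.74 dBi

27.74 dBi


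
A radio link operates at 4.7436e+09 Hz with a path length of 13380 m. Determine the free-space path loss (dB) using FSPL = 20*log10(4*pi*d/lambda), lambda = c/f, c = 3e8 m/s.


lambda = c / f = 3.0000e+08 / 4.7436e+09 = 0.06324311 m
FSPL = 20 * log10(4*pi*13380/0.06324311) = 128.5 dB

128.5 dB


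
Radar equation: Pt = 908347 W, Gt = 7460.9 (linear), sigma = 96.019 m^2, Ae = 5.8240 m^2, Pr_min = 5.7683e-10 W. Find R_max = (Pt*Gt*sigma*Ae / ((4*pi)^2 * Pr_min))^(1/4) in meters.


R^4 = 908347*7460.9*96.019*5.8240 / ((4*pi)^2 * 5.7683e-10) = 4.160581e+19
R_max = 4.160581e+19^0.25 = 80313 m

80313 m


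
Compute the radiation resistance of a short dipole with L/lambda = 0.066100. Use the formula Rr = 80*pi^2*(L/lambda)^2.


Rr = 80 * pi^2 * (0.066100)^2 = 80 * 9.869604 * 4.369210e-03 = 3.450 ohm

3.450 ohm


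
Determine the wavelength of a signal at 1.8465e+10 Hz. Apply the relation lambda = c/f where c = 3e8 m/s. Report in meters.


lambda = c / f = 3.0000e+08 / 1.8465e+10 = 0.01625 m

0.01625 m


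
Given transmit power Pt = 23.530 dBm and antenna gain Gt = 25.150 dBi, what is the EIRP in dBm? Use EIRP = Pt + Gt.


EIRP = Pt + Gt = 23.530 + 25.150 = 48.68 dBm

48.68 dBm


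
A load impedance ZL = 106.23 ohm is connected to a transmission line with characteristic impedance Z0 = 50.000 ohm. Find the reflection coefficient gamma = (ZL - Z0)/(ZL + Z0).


gamma = (106.23 - 50.000) / (106.23 + 50.000) = 0.3599

0.3599


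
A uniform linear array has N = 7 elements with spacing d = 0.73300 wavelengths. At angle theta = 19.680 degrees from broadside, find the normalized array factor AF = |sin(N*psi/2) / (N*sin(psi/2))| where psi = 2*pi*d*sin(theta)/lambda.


psi = 2*pi*0.73300*sin(19.680 deg) = 1.551004 rad
AF = |sin(7*1.551004/2) / (7*sin(1.551004/2))| = 0.1539

0.1539


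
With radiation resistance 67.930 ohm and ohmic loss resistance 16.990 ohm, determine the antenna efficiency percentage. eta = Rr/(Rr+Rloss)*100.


eta = 67.930 / (67.930 + 16.990) * 100 = 79.99%

79.99%


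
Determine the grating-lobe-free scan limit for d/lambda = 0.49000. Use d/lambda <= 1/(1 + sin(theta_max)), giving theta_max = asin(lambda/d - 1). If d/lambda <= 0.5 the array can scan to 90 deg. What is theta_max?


lambda/d - 1 = 1/0.49000 - 1 = 1.040816 >= 1
d/lambda <= 0.5, so the array can scan to endfire without grating lobes: theta_max = 90 deg

90 deg


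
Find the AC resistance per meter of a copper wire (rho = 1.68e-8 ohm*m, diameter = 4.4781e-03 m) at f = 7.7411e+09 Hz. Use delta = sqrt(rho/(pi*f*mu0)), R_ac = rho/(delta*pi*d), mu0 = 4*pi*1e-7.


delta = sqrt(1.68e-8 / (pi * 7.7411e+09 * 4*pi*1e-7)) = 7.414356e-07 m
R_ac = 1.68e-8 / (7.414356e-07 * pi * 4.4781e-03) = 1.611 ohm/m

1.611 ohm/m


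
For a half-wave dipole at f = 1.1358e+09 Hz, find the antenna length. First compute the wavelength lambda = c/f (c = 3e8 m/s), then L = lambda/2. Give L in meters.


lambda = c / f = 3.0000e+08 / 1.1358e+09 = 0.2641310 m
L = lambda / 2 = 0.2641310 / 2 = 0.1321 m

0.1321 m


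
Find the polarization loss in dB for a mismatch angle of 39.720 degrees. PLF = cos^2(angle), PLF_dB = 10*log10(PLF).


PLF_linear = cos^2(39.720 deg) = 0.5916325
PLF_dB = 10 * log10(0.5916325) = -2.279 dB

-2.279 dB


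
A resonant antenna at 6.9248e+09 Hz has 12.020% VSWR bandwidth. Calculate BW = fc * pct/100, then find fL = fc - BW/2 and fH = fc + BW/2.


BW = 6.9248e+09 * 12.020/100 = 8.323610e+08 Hz
fL = 6.9248e+09 - 8.323610e+08/2 = 6.509e+09 Hz
fH = 6.9248e+09 + 8.323610e+08/2 = 7.341e+09 Hz

BW=8.324e+08 Hz, fL=6.509e+09 Hz, fH=7.341e+09 Hz


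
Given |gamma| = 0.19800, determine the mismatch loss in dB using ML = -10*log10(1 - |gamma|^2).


ML = -10 * log10(1 - 0.19800^2) = -10 * log10(0.960796) = 0.1737 dB

0.1737 dB


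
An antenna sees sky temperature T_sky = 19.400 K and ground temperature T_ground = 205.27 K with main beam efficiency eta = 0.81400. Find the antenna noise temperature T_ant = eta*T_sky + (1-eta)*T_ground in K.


T_ant = 0.81400 * 19.400 + (1 - 0.81400) * 205.27 = 53.97 K

53.97 K


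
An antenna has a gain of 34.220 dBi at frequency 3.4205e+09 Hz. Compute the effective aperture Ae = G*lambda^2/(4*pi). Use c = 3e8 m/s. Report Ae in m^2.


lambda = c / f = 3.0000e+08 / 3.4205e+09 = 0.08770648 m
G_linear = 10^(34.220/10) = 2642.409
Ae = G_linear * lambda^2 / (4*pi) = 2642.409 * 0.08770648^2 / (4*pi) = 1.618 m^2

1.618 m^2


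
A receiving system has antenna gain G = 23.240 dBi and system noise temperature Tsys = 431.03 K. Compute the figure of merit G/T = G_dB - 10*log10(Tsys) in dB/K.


G/T = 23.240 - 10*log10(431.03) = 23.240 - 26.34507 = -3.105 dB/K

-3.105 dB/K


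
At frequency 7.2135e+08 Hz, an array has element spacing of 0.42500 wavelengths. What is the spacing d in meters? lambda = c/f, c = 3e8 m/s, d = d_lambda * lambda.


lambda = c / f = 3.0000e+08 / 7.2135e+08 = 0.4158869 m
d = 0.42500 * 0.4158869 = 0.1768 m

0.1768 m


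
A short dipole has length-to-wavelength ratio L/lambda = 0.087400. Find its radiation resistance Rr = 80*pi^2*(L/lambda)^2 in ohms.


Rr = 80 * pi^2 * (0.087400)^2 = 80 * 9.869604 * 7.638760e-03 = 6.031 ohm

6.031 ohm


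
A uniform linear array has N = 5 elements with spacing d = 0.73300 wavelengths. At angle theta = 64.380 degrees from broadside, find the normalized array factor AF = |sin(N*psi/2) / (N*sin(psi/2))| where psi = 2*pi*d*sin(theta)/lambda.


psi = 2*pi*0.73300*sin(64.380 deg) = 4.152762 rad
AF = |sin(5*4.152762/2) / (5*sin(4.152762/2))| = 0.1869

0.1869


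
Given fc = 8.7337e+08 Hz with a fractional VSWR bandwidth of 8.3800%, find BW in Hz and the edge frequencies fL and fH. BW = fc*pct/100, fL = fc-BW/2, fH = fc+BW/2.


BW = 8.7337e+08 * 8.3800/100 = 7.318841e+07 Hz
fL = 8.7337e+08 - 7.318841e+07/2 = 8.368e+08 Hz
fH = 8.7337e+08 + 7.318841e+07/2 = 9.100e+08 Hz

BW=7.319e+07 Hz, fL=8.368e+08 Hz, fH=9.100e+08 Hz


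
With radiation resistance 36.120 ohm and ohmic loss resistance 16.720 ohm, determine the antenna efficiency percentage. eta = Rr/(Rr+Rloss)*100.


eta = 36.120 / (36.120 + 16.720) * 100 = 68.36%

68.36%


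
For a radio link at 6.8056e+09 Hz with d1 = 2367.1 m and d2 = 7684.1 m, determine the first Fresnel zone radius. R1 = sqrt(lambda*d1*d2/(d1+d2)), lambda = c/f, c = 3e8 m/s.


lambda = c / f = 3.0000e+08 / 6.8056e+09 = 0.04408134 m
R1 = sqrt(0.04408134 * 2367.1 * 7684.1 / (2367.1 + 7684.1)) = 8.931 m

8.931 m


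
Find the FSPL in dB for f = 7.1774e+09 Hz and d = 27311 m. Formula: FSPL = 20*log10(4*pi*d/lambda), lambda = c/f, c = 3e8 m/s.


lambda = c / f = 3.0000e+08 / 7.1774e+09 = 0.04179787 m
FSPL = 20 * log10(4*pi*27311/0.04179787) = 138.3 dB

138.3 dB


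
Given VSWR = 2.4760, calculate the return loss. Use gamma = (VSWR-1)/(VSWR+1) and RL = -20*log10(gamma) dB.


gamma = (2.4760 - 1) / (2.4760 + 1) = 0.4246260
RL = -20 * log10(0.4246260) = 7.440 dB

7.440 dB


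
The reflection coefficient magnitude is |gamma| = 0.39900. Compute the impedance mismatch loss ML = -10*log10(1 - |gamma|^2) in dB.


ML = -10 * log10(1 - 0.39900^2) = -10 * log10(0.840799) = 0.7531 dB

0.7531 dB


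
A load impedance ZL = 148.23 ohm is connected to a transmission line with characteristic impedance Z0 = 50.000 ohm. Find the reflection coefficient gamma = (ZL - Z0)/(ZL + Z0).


gamma = (148.23 - 50.000) / (148.23 + 50.000) = 0.4955

0.4955


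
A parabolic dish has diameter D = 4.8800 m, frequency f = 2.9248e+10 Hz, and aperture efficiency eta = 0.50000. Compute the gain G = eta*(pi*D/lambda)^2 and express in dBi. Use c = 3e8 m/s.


lambda = c / f = 3.0000e+08 / 2.9248e+10 = 0.01025711 m
G_linear = 0.50000 * (pi * 4.8800 / 0.01025711)^2 = 1.117016e+06
G_dBi = 10 * log10(1.117016e+06) = 60.48 dBi

60.48 dBi


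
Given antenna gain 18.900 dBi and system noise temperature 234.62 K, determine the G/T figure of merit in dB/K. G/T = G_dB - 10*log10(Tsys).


G/T = 18.900 - 10*log10(234.62) = 18.900 - 23.70365 = -4.804 dB/K

-4.804 dB/K


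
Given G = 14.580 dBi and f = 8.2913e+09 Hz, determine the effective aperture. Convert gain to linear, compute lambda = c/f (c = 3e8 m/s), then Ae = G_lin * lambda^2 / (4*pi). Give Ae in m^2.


lambda = c / f = 3.0000e+08 / 8.2913e+09 = 0.03618250 m
G_linear = 10^(14.580/10) = 28.70781
Ae = G_linear * lambda^2 / (4*pi) = 28.70781 * 0.03618250^2 / (4*pi) = 2.991e-03 m^2

2.991e-03 m^2


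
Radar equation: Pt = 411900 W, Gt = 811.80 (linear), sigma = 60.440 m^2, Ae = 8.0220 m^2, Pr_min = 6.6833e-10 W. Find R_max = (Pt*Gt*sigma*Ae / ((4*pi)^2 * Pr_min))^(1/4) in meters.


R^4 = 411900*811.80*60.440*8.0220 / ((4*pi)^2 * 6.6833e-10) = 1.536163e+18
R_max = 1.536163e+18^0.25 = 35205 m

35205 m


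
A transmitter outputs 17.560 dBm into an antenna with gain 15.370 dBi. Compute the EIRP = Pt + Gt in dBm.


EIRP = Pt + Gt = 17.560 + 15.370 = 32.93 dBm

32.93 dBm


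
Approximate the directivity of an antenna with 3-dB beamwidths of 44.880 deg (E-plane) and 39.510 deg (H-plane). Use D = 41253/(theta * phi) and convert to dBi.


D_linear = 41253 / (44.880 * 39.510) = 23.26460
D_dBi = 10 * log10(23.26460) = 13.67 dBi

13.67 dBi


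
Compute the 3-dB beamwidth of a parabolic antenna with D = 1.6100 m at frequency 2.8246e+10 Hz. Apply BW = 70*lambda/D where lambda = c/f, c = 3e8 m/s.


lambda = c / f = 3.0000e+08 / 2.8246e+10 = 0.01062097 m
BW = 70 * 0.01062097 / 1.6100 = 0.4618 deg

0.4618 deg


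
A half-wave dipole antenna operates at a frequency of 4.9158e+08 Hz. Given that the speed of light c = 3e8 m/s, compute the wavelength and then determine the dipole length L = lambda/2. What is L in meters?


lambda = c / f = 3.0000e+08 / 4.9158e+08 = 0.6102771 m
L = lambda / 2 = 0.6102771 / 2 = 0.3051 m

0.3051 m


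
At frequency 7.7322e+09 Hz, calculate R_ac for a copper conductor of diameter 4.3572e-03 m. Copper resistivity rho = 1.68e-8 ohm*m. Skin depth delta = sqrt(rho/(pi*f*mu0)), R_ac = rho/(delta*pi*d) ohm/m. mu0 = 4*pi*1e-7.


delta = sqrt(1.68e-8 / (pi * 7.7322e+09 * 4*pi*1e-7)) = 7.418622e-07 m
R_ac = 1.68e-8 / (7.418622e-07 * pi * 4.3572e-03) = 1.654 ohm/m

1.654 ohm/m


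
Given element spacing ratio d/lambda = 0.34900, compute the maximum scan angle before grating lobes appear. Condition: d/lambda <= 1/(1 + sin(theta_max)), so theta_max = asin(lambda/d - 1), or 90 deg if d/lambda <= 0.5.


lambda/d - 1 = 1/0.34900 - 1 = 1.865330 >= 1
d/lambda <= 0.5, so the array can scan to endfire without grating lobes: theta_max = 90 deg

90 deg


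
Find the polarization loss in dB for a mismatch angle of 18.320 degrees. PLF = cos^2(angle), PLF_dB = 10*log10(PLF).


PLF_linear = cos^2(18.320 deg) = 0.9012005
PLF_dB = 10 * log10(0.9012005) = -0.4518 dB

-0.4518 dB


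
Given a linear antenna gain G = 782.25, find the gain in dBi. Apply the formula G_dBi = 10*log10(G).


G_dBi = 10 * log10(782.25) = 28.93 dBi

28.93 dBi


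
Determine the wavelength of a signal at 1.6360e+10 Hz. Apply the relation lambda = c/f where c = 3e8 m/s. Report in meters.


lambda = c / f = 3.0000e+08 / 1.6360e+10 = 0.01834 m

0.01834 m


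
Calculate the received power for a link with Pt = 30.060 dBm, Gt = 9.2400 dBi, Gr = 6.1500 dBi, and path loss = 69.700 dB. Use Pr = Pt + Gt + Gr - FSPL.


Pr = 30.060 + 9.2400 + 6.1500 - 69.700 = -24.25 dBm

-24.25 dBm


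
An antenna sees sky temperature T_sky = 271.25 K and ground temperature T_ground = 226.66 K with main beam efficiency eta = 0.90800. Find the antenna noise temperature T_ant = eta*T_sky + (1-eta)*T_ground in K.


T_ant = 0.90800 * 271.25 + (1 - 0.90800) * 226.66 = 267.1 K

267.1 K


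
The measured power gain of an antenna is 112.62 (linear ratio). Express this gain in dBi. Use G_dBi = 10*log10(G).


G_dBi = 10 * log10(112.62) = 20.52 dBi

20.52 dBi


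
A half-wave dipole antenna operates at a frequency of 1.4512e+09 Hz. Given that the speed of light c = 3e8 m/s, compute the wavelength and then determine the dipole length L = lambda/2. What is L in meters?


lambda = c / f = 3.0000e+08 / 1.4512e+09 = 0.2067255 m
L = lambda / 2 = 0.2067255 / 2 = 0.1034 m

0.1034 m


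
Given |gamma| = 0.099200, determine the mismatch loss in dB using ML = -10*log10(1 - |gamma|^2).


ML = -10 * log10(1 - 0.099200^2) = -10 * log10(0.99015936) = 0.04295 dB

0.04295 dB


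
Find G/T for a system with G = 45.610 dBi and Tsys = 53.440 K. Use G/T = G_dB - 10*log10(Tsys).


G/T = 45.610 - 10*log10(53.440) = 45.610 - 17.27866 = 28.33 dB/K

28.33 dB/K


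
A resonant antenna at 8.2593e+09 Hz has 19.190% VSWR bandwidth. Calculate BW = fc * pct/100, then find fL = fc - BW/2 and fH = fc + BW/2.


BW = 8.2593e+09 * 19.190/100 = 1.584960e+09 Hz
fL = 8.2593e+09 - 1.584960e+09/2 = 7.467e+09 Hz
fH = 8.2593e+09 + 1.584960e+09/2 = 9.052e+09 Hz

BW=1.585e+09 Hz, fL=7.467e+09 Hz, fH=9.052e+09 Hz


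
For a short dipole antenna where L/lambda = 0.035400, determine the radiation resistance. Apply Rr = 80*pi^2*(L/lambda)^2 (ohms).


Rr = 80 * pi^2 * (0.035400)^2 = 80 * 9.869604 * 1.253160e-03 = 0.9895 ohm

0.9895 ohm


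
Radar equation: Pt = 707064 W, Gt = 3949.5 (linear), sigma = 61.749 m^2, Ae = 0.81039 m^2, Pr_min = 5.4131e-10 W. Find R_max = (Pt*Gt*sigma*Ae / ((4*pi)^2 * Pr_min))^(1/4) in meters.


R^4 = 707064*3949.5*61.749*0.81039 / ((4*pi)^2 * 5.4131e-10) = 1.634779e+18
R_max = 1.634779e+18^0.25 = 35757 m

35757 m
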